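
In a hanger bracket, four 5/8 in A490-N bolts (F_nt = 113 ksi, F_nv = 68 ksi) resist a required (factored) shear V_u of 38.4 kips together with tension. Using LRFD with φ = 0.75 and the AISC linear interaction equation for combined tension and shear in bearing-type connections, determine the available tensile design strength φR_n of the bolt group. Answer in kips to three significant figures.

71.4 kips

A_b = π·0.625²/4 = 0.3068 in²; f_rv = 38.4 / (4 × 0.3068) = 31.29 ksi.
F'_nt = 1.3 F_nt − (F_nt / φF_nv) f_rv = 1.3·113 − (113/(0.75·68))·31.29 = 77.57 ksi, capped at F_nt → F'_nt = 77.57 ksi.
R_n = F'_nt · A_b · n = 77.57 × 0.3068 × 4 = 95.19 kips.
Design strength φR_n = 0.75 × 95.19 = 71.4 kips.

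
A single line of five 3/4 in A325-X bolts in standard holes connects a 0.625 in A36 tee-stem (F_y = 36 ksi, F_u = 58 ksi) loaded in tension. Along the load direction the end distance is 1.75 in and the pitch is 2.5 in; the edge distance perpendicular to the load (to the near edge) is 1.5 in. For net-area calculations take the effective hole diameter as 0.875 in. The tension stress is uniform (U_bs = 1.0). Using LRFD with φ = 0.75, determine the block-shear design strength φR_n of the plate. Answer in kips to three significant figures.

148 kips

Shear plane L_v = 1.75 + 4·2.5 = 11.75 in; A_gv = 11.75 × 0.625 = 7.344 in².
A_nv = (11.75 − 4.5·0.875) × 0.625 = 4.883 in².
A_nt = (1.5 − 0.5·0.875) × 0.625 = 0.6641 in².
0.6 F_u A_nv = 169.9 kips; 0.6 F_y A_gv = 158.6 kips → shear yielding governs the shear term.
R_n = 158.6 + 1.0 × 58 × 0.6641 = 197.1 kips.
Design strength φR_n = 0.75 × 197.1 = 148 kips.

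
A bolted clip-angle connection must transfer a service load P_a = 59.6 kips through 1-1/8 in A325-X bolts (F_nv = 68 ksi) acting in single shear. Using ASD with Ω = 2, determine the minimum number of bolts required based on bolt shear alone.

A_b = π·1.125²/4 = 0.994 in².
Per-bolt allowable strength R_n/Ω = 68 × 0.994 × 1 / 2 = 33.8 kips.
n ≥ 59.6 / 33.8 = 1.763 → use 2 bolts.

2 bolts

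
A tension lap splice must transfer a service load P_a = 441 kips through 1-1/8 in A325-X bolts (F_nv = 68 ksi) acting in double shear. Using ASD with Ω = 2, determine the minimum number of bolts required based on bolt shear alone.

A_b = π·1.125²/4 = 0.994 in².
Per-bolt allowable strength R_n/Ω = 68 × 0.994 × 2 / 2 = 67.59 kips.
n ≥ 441 / 67.59 = 6.524 → use 7 bolts.

7 bolts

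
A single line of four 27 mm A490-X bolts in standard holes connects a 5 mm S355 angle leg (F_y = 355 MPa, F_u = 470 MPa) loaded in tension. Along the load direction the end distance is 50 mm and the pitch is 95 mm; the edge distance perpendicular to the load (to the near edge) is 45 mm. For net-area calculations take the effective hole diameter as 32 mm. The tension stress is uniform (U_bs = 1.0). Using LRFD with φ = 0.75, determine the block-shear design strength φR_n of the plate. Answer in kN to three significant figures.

287 kN

Shear plane L_v = 50 + 3·95 = 335 mm; A_gv = 335 × 5 = 1675 mm².
A_nv = (335 − 3.5·32) × 5 = 1115 mm².
A_nt = (45 − 0.5·32) × 5 = 145 mm².
0.6 F_u A_nv = 314.4 kN; 0.6 F_y A_gv = 356.8 kN → shear rupture governs the shear term.
R_n = 314.4 + 1.0 × 470 × 145 / 1000 = 382.6 kN.
Design strength φR_n = 0.75 × 382.6 = 287 kN.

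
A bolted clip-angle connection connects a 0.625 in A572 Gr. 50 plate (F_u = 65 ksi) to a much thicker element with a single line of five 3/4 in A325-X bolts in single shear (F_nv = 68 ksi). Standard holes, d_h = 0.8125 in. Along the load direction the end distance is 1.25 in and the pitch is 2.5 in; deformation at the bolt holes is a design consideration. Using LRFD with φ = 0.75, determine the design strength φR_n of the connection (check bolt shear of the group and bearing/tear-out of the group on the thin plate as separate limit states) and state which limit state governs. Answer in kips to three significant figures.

Bolt shear: A_b = π·0.75²/4 = 0.4418 in²; R_n = 68 × 0.4418 × 5 × 1 = 150.2 kips → 0.75 × 150.2 = 113 kips.
Bearing (1.2 l_c t F_u ≤ 2.4 d t F_u): upper limit = 2.4·0.75·0.625·65 = 73.12 kips.
  Edge l_c = 1.25 − 0.8125/2 = 0.8438 → r_n = 41.13 kips; interior l_c = 2.5 − 0.8125 = 1.688 → r_n = 73.12 kips.
  R_n,bearing = 1·41.13 + 4·73.12 = 333.6 kips → 0.75 × 333.6 = 250 kips.
Bolt shear governs: 113 kips.

113 kips (bolt shear governs)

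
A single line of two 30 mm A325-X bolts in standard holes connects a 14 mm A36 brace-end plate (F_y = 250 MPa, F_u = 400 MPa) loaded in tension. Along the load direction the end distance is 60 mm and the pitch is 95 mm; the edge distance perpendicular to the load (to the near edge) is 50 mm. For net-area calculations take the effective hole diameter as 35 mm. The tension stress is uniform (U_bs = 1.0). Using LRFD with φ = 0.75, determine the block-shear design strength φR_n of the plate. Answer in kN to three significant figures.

381 kN

Shear plane L_v = 60 + 1·95 = 155 mm; A_gv = 155 × 14 = 2170 mm².
A_nv = (155 − 1.5·35) × 14 = 1435 mm².
A_nt = (50 − 0.5·35) × 14 = 455 mm².
0.6 F_u A_nv = 344.4 kN; 0.6 F_y A_gv = 325.5 kN → shear yielding governs the shear term.
R_n = 325.5 + 1.0 × 400 × 455 / 1000 = 507.5 kN.
Design strength φR_n = 0.75 × 507.5 = 381 kN.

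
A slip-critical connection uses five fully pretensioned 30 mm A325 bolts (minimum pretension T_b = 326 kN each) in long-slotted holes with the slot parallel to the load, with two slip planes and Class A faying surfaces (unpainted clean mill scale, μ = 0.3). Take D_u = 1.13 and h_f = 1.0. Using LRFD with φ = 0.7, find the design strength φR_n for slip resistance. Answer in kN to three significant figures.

R_n = μ · D_u · h_f · T_b · n_s · n_b = 0.3 × 1.13 × 1.0 × 326 × 2 × 5 = 1105 kN.
Design strength φR_n = 0.7 × 1105 = 774 kN.

774 kN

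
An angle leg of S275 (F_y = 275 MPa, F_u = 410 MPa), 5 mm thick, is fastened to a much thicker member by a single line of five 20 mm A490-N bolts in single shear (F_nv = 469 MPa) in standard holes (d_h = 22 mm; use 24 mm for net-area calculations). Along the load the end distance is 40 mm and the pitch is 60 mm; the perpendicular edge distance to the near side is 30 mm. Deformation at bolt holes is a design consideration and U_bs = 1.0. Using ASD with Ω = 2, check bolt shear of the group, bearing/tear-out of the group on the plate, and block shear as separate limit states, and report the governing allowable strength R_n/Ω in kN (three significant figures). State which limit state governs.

124 kN (block shear governs)

Bolt shear: A_b = π·20²/4 = 314.2 mm²; R_n = 469 × 314.2 × 5 × 1 / 1000 = 736.7 kN → 736.7 / 2 = 368 kN.
Bearing: edge l_c = 29, r_n = 71.34 kN; interior l_c = 38, r_n = 93.48 kN; R_n = 71.34 + 4·93.48 = 445.3 kN → 223 kN.
Block shear: A_gv = 1400, A_nv = 860, A_nt = 90 mm²; R_n = min(0.6F_uA_nv, 0.6F_yA_gv) + U_bs·F_u·A_nt = 248.5 kN → 124 kN.
Block shear governs: 124 kN.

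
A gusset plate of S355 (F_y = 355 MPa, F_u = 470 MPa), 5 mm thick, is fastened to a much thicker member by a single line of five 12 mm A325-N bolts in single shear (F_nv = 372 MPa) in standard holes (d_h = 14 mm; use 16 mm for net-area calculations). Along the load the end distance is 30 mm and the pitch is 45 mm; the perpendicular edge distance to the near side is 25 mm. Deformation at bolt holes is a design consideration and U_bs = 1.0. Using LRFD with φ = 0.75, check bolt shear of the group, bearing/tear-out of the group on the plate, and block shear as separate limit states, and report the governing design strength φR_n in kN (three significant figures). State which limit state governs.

158 kN (bolt shear governs)

Bolt shear: A_b = π·12²/4 = 113.1 mm²; R_n = 372 × 113.1 × 5 × 1 / 1000 = 210.4 kN → 0.75 × 210.4 = 158 kN.
Bearing: edge l_c = 23, r_n = 64.86 kN; interior l_c = 31, r_n = 67.68 kN; R_n = 64.86 + 4·67.68 = 335.6 kN → 252 kN.
Block shear: A_gv = 1050, A_nv = 690, A_nt = 85 mm²; R_n = min(0.6F_uA_nv, 0.6F_yA_gv) + U_bs·F_u·A_nt = 234.5 kN → 176 kN.
Bolt shear governs: 158 kN.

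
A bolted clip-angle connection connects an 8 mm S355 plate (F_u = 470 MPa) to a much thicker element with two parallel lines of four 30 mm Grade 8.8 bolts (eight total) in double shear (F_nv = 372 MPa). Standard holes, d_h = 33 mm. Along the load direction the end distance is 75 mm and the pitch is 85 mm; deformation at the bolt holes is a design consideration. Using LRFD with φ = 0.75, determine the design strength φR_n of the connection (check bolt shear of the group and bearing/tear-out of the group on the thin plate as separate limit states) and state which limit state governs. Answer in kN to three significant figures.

Bolt shear: A_b = π·30²/4 = 706.9 mm²; R_n = 372 × 706.9 × 8 × 2 / 1000 = 4207 kN → 0.75 × 4207 = 3160 kN.
Bearing (1.2 l_c t F_u ≤ 2.4 d t F_u): upper limit = 2.4·30·8·470 / 1000 = 270.7 kN.
  Edge l_c = 75 − 33/2 = 58.5 → r_n = 264 kN; interior l_c = 85 − 33 = 52 → r_n = 234.6 kN.
  R_n,bearing = 2·264 + 6·234.6 = 1936 kN → 0.75 × 1936 = 1450 kN.
Bearing governs: 1450 kN.

1450 kN (bearing governs)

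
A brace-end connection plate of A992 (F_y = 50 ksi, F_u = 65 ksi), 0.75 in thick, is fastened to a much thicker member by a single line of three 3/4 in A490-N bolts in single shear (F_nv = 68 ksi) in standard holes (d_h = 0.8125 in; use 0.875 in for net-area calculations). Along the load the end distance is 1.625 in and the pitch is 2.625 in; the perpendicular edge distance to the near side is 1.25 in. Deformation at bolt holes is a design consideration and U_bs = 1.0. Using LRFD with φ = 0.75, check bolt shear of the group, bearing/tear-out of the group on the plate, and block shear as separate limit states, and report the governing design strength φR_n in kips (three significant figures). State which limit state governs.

Bolt shear: A_b = π·0.75²/4 = 0.4418 in²; R_n = 68 × 0.4418 × 3 × 1 = 90.12 kips → 0.75 × 90.12 = 67.6 kips.
Bearing: edge l_c = 1.219, r_n = 71.3 kips; interior l_c = 1.812, r_n = 87.75 kips; R_n = 71.3 + 2·87.75 = 246.8 kips → 185 kips.
Block shear: A_gv = 5.156, A_nv = 3.516, A_nt = 0.6094 in²; R_n = min(0.6F_uA_nv, 0.6F_yA_gv) + U_bs·F_u·A_nt = 176.7 kips → 133 kips.
Bolt shear governs: 67.6 kips.

67.6 kips (bolt shear governs)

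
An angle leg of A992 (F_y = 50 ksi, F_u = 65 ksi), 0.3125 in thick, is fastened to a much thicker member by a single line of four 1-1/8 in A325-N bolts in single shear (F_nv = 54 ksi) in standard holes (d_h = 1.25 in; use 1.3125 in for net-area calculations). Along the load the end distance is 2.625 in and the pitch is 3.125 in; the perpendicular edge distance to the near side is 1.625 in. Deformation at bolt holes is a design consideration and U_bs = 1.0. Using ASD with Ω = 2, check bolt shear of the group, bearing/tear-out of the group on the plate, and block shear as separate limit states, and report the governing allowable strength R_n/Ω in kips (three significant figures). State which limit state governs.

Bolt shear: A_b = π·1.125²/4 = 0.994 in²; R_n = 54 × 0.994 × 4 × 1 = 214.7 kips → 214.7 / 2 = 107 kips.
Bearing: edge l_c = 2, r_n = 48.75 kips; interior l_c = 1.875, r_n = 45.7 kips; R_n = 48.75 + 3·45.7 = 185.9 kips → 92.9 kips.
Block shear: A_gv = 3.75, A_nv = 2.314, A_nt = 0.3027 in²; R_n = min(0.6F_uA_nv, 0.6F_yA_gv) + U_bs·F_u·A_nt = 109.9 kips → 55 kips.
Block shear governs: 55 kips.

55 kips (block shear governs)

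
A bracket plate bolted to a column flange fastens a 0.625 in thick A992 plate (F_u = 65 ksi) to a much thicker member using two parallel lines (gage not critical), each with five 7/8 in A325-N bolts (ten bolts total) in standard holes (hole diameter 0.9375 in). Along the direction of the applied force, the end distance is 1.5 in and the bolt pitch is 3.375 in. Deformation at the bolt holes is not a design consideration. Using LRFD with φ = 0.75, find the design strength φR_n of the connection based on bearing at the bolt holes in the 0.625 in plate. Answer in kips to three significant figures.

734 kips

Per bolt r_n = 1.5 l_c t F_u ≤ 3.0 d t F_u; upper limit = 3.0 × 0.875 × 0.625 × 65 = 106.6 kips.
Edge bolt: l_c = 1.5 − 0.9375/2 = 1.031 in → 1.5 × 1.031 × 0.625 × 65 = 62.84 → r_n = 62.84 kips.
Interior bolts: l_c = 3.375 − 0.9375 = 2.438 in → 1.5 × 2.438 × 0.625 × 65 = 148.5 → r_n = 106.6 kips.
R_n = 2 × 62.84 + 8 × 106.6 = 978.8 kips.
Design strength φR_n = 0.75 × 978.8 = 734 kips.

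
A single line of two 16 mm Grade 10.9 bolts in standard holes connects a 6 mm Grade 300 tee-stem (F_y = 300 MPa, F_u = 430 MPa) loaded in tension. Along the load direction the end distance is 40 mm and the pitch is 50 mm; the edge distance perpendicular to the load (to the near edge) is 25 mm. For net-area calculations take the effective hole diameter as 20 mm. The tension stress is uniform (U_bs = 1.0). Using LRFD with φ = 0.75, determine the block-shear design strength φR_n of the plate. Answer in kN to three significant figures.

Shear plane L_v = 40 + 1·50 = 90 mm; A_gv = 90 × 6 = 540 mm².
A_nv = (90 − 1.5·20) × 6 = 360 mm².
A_nt = (25 − 0.5·20) × 6 = 90 mm².
0.6 F_u A_nv = 92.88 kN; 0.6 F_y A_gv = 97.2 kN → shear rupture governs the shear term.
R_n = 92.88 + 1.0 × 430 × 90 / 1000 = 131.6 kN.
Design strength φR_n = 0.75 × 131.6 = 98.7 kN.

98.7 kN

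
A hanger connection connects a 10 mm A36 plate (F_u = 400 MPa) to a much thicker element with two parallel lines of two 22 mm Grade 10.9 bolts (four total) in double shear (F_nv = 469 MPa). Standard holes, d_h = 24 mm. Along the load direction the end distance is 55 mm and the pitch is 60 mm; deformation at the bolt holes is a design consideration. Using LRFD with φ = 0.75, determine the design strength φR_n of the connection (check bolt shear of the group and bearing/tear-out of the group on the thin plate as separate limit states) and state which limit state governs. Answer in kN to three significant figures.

569 kN (bearing governs)

Bolt shear: A_b = π·22²/4 = 380.1 mm²; R_n = 469 × 380.1 × 4 × 2 / 1000 = 1426 kN → 0.75 × 1426 = 1070 kN.
Bearing (1.2 l_c t F_u ≤ 2.4 d t F_u): upper limit = 2.4·22·10·400 / 1000 = 211.2 kN.
  Edge l_c = 55 − 24/2 = 43 → r_n = 206.4 kN; interior l_c = 60 − 24 = 36 → r_n = 172.8 kN.
  R_n,bearing = 2·206.4 + 2·172.8 = 758.4 kN → 0.75 × 758.4 = 569 kN.
Bearing governs: 569 kN.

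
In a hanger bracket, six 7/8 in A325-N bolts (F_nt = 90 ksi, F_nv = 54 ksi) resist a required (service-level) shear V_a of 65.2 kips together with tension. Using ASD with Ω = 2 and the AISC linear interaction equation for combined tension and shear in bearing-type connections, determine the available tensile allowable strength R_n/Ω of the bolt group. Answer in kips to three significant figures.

102 kips

A_b = π·0.875²/4 = 0.6013 in²; f_rv = 65.2 / (6 × 0.6013) = 18.07 ksi.
F'_nt = 1.3 F_nt − (Ω F_nt / F_nv) f_rv = 1.3·90 − (2·90/54)·18.07 = 56.76 ksi, capped at F_nt → F'_nt = 56.76 ksi.
R_n = F'_nt · A_b · n = 56.76 × 0.6013 × 6 = 204.8 kips.
Allowable strength R_n/Ω = 204.8 / 2 = 102 kips.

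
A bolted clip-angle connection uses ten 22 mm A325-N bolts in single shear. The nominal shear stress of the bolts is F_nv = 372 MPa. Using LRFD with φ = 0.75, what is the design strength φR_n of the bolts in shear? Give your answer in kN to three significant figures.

1060 kN

A_b = π × 22² / 4 = 380.1 mm².
R_n = F_nv · A_b · n · n_s = 372 × 380.1 × 10 × 1 / 1000 = 1414 kN.
Design strength φR_n = 0.75 × 1414 = 1060 kN.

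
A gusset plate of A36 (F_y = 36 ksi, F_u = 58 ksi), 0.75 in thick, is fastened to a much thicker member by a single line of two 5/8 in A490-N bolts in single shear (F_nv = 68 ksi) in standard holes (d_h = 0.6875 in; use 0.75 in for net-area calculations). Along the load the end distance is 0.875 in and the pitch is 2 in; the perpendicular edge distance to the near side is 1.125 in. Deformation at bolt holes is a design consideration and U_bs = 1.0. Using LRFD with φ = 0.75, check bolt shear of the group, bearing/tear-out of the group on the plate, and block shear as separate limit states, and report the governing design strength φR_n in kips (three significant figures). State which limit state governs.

Bolt shear: A_b = π·0.625²/4 = 0.3068 in²; R_n = 68 × 0.3068 × 2 × 1 = 41.72 kips → 0.75 × 41.72 = 31.3 kips.
Bearing: edge l_c = 0.5312, r_n = 27.73 kips; interior l_c = 1.312, r_n = 65.25 kips; R_n = 27.73 + 1·65.25 = 92.98 kips → 69.7 kips.
Block shear: A_gv = 2.156, A_nv = 1.312, A_nt = 0.5625 in²; R_n = min(0.6F_uA_nv, 0.6F_yA_gv) + U_bs·F_u·A_nt = 78.3 kips → 58.7 kips.
Bolt shear governs: 31.3 kips.

31.3 kips (bolt shear governs)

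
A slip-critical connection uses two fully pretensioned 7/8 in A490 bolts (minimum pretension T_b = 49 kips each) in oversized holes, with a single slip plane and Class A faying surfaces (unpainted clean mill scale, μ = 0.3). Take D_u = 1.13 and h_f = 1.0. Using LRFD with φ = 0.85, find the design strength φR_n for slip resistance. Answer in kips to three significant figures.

R_n = μ · D_u · h_f · T_b · n_s · n_b = 0.3 × 1.13 × 1.0 × 49 × 1 × 2 = 33.22 kips.
Design strength φR_n = 0.85 × 33.22 = 28.2 kips.

28.2 kips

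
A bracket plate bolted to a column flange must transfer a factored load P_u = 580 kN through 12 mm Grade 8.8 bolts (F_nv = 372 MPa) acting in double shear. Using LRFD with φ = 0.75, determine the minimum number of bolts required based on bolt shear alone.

A_b = π·12²/4 = 113.1 mm².
Per-bolt design strength φR_n = 0.75 × 372 × 113.1 × 2 / 1000 = 63.11 kN.
n ≥ 580 / 63.11 = 9.191 → use 10 bolts.

10 bolts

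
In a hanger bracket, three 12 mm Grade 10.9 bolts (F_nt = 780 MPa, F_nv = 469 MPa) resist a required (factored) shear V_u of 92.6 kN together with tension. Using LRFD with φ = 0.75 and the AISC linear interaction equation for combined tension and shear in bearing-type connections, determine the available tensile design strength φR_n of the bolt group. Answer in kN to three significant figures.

104 kN

A_b = π·12²/4 = 113.1 mm²; f_rv = 92.6 × 1000 / (3 × 113.1) = 272.9 MPa.
F'_nt = 1.3 F_nt − (F_nt / φF_nv) f_rv = 1.3·780 − (780/(0.75·469))·272.9 = 408.8 MPa, capped at F_nt → F'_nt = 408.8 MPa.
R_n = F'_nt · A_b · n = 408.8 × 113.1 × 3 / 1000 = 138.7 kN.
Design strength φR_n = 0.75 × 138.7 = 104 kN.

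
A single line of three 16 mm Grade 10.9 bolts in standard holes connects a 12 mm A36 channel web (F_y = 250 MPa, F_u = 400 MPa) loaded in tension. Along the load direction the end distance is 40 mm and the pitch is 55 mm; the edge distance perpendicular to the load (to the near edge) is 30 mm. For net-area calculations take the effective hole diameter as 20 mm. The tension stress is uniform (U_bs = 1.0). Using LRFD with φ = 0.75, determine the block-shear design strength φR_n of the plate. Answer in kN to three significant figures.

274 kN

Shear plane L_v = 40 + 2·55 = 150 mm; A_gv = 150 × 12 = 1800 mm².
A_nv = (150 − 2.5·20) × 12 = 1200 mm².
A_nt = (30 − 0.5·20) × 12 = 240 mm².
0.6 F_u A_nv = 288 kN; 0.6 F_y A_gv = 270 kN → shear yielding governs the shear term.
R_n = 270 + 1.0 × 400 × 240 / 1000 = 366 kN.
Design strength φR_n = 0.75 × 366 = 274 kN.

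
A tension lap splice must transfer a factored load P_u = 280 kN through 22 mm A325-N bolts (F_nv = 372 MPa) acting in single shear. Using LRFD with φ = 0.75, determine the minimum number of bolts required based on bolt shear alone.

A_b = π·22²/4 = 380.1 mm².
Per-bolt design strength φR_n = 0.75 × 372 × 380.1 × 1 / 1000 = 106.1 kN.
n ≥ 280 / 106.1 = 2.64 → use 3 bolts.

3 bolts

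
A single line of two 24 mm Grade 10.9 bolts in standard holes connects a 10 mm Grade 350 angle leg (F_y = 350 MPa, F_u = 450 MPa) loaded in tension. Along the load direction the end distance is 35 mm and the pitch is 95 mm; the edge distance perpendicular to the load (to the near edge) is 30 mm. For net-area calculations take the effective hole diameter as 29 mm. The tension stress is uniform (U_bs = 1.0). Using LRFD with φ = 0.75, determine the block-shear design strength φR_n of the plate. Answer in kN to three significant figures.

227 kN

Shear plane L_v = 35 + 1·95 = 130 mm; A_gv = 130 × 10 = 1300 mm².
A_nv = (130 − 1.5·29) × 10 = 865 mm².
A_nt = (30 − 0.5·29) × 10 = 155 mm².
0.6 F_u A_nv = 233.6 kN; 0.6 F_y A_gv = 273 kN → shear rupture governs the shear term.
R_n = 233.6 + 1.0 × 450 × 155 / 1000 = 303.3 kN.
Design strength φR_n = 0.75 × 303.3 = 227 kN.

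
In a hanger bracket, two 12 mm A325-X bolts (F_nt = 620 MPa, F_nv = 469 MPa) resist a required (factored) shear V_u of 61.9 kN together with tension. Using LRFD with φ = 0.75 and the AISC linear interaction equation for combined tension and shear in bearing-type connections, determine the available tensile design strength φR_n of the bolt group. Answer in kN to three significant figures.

54.9 kN

A_b = π·12²/4 = 113.1 mm²; f_rv = 61.9 × 1000 / (2 × 113.1) = 273.7 MPa.
F'_nt = 1.3 F_nt − (F_nt / φF_nv) f_rv = 1.3·620 − (620/(0.75·469))·273.7 = 323.6 MPa, capped at F_nt → F'_nt = 323.6 MPa.
R_n = F'_nt · A_b · n = 323.6 × 113.1 × 2 / 1000 = 73.21 kN.
Design strength φR_n = 0.75 × 73.21 = 54.9 kN.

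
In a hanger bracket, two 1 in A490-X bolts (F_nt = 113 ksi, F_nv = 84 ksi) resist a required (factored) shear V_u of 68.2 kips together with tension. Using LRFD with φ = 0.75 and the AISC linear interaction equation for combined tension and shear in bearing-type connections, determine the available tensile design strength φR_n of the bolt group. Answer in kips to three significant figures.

81.3 kips

A_b = π·1²/4 = 0.7854 in²; f_rv = 68.2 / (2 × 0.7854) = 43.42 ksi.
F'_nt = 1.3 F_nt − (F_nt / φF_nv) f_rv = 1.3·113 − (113/(0.75·84))·43.42 = 69.02 ksi, capped at F_nt → F'_nt = 69.02 ksi.
R_n = F'_nt · A_b · n = 69.02 × 0.7854 × 2 = 108.4 kips.
Design strength φR_n = 0.75 × 108.4 = 81.3 kips.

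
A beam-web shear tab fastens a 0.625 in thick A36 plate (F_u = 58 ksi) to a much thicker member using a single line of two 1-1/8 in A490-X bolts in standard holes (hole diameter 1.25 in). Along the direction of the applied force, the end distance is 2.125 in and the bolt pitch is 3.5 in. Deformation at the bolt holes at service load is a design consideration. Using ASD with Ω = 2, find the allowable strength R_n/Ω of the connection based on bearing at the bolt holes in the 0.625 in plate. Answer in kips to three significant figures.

81.6 kips

Per bolt r_n = 1.2 l_c t F_u ≤ 2.4 d t F_u; upper limit = 2.4 × 1.125 × 0.625 × 58 = 97.87 kips.
Edge bolt: l_c = 2.125 − 1.25/2 = 1.5 in → 1.2 × 1.5 × 0.625 × 58 = 65.25 → r_n = 65.25 kips.
Interior bolts: l_c = 3.5 − 1.25 = 2.25 in → 1.2 × 2.25 × 0.625 × 58 = 97.87 → r_n = 97.87 kips.
R_n = 1 × 65.25 + 1 × 97.87 = 163.1 kips.
Allowable strength R_n/Ω = 163.1 / 2 = 81.6 kips.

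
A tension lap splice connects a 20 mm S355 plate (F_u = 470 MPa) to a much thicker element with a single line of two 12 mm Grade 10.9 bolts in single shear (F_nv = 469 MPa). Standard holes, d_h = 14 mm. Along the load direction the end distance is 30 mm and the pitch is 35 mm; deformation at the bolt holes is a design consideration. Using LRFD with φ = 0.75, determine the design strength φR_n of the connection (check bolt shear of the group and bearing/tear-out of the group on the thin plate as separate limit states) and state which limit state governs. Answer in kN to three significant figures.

Bolt shear: A_b = π·12²/4 = 113.1 mm²; R_n = 469 × 113.1 × 2 × 1 / 1000 = 106.1 kN → 0.75 × 106.1 = 79.6 kN.
Bearing (1.2 l_c t F_u ≤ 2.4 d t F_u): upper limit = 2.4·12·20·470 / 1000 = 270.7 kN.
  Edge l_c = 30 − 14/2 = 23 → r_n = 259.4 kN; interior l_c = 35 − 14 = 21 → r_n = 236.9 kN.
  R_n,bearing = 1·259.4 + 1·236.9 = 496.3 kN → 0.75 × 496.3 = 372 kN.
Bolt shear governs: 79.6 kN.

79.6 kN (bolt shear governs)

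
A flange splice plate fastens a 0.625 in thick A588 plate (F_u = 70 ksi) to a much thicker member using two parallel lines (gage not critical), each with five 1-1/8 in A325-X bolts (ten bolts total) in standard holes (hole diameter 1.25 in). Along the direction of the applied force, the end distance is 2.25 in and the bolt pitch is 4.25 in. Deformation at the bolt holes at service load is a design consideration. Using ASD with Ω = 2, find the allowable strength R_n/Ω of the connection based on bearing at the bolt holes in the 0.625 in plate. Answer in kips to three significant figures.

Per bolt r_n = 1.2 l_c t F_u ≤ 2.4 d t F_u; upper limit = 2.4 × 1.125 × 0.625 × 70 = 118.1 kips.
Edge bolt: l_c = 2.25 − 1.25/2 = 1.625 in → 1.2 × 1.625 × 0.625 × 70 = 85.31 → r_n = 85.31 kips.
Interior bolts: l_c = 4.25 − 1.25 = 3 in → 1.2 × 3 × 0.625 × 70 = 157.5 → r_n = 118.1 kips.
R_n = 2 × 85.31 + 8 × 118.1 = 1116 kips.
Allowable strength R_n/Ω = 1116 / 2 = 558 kips.

558 kips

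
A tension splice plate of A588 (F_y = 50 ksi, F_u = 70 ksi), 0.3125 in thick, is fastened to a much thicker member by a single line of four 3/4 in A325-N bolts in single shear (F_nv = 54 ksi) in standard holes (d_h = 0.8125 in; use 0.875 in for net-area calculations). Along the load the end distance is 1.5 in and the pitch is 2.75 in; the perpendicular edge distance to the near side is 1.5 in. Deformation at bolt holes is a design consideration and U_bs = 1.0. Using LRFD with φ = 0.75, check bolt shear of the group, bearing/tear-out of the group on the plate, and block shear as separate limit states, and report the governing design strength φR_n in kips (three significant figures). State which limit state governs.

71.6 kips (bolt shear governs)

Bolt shear: A_b = π·0.75²/4 = 0.4418 in²; R_n = 54 × 0.4418 × 4 × 1 = 95.43 kips → 0.75 × 95.43 = 71.6 kips.
Bearing: edge l_c = 1.094, r_n = 28.71 kips; interior l_c = 1.938, r_n = 39.38 kips; R_n = 28.71 + 3·39.38 = 146.8 kips → 110 kips.
Block shear: A_gv = 3.047, A_nv = 2.09, A_nt = 0.332 in²; R_n = min(0.6F_uA_nv, 0.6F_yA_gv) + U_bs·F_u·A_nt = 111 kips → 83.3 kips.
Bolt shear governs: 71.6 kips.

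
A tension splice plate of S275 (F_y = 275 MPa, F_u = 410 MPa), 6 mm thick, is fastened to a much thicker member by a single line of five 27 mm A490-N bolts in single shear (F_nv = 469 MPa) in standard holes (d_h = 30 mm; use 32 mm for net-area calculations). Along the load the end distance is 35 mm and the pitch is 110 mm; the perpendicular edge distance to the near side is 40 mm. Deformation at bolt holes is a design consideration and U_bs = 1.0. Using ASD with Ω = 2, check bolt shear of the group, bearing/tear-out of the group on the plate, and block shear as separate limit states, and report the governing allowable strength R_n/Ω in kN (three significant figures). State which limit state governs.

Bolt shear: A_b = π·27²/4 = 572.6 mm²; R_n = 469 × 572.6 × 5 × 1 / 1000 = 1343 kN → 1343 / 2 = 671 kN.
Bearing: edge l_c = 20, r_n = 59.04 kN; interior l_c = 80, r_n = 159.4 kN; R_n = 59.04 + 4·159.4 = 696.7 kN → 348 kN.
Block shear: A_gv = 2850, A_nv = 1986, A_nt = 144 mm²; R_n = min(0.6F_uA_nv, 0.6F_yA_gv) + U_bs·F_u·A_nt = 529.3 kN → 265 kN.
Block shear governs: 265 kN.

265 kN (block shear governs)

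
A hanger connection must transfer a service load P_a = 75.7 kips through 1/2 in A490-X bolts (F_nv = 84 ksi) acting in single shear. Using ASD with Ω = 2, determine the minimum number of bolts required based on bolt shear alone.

A_b = π·0.5²/4 = 0.1963 in².
Per-bolt allowable strength R_n/Ω = 84 × 0.1963 × 1 / 2 = 8.247 kips.
n ≥ 75.7 / 8.247 = 9.179 → use 10 bolts.

10 bolts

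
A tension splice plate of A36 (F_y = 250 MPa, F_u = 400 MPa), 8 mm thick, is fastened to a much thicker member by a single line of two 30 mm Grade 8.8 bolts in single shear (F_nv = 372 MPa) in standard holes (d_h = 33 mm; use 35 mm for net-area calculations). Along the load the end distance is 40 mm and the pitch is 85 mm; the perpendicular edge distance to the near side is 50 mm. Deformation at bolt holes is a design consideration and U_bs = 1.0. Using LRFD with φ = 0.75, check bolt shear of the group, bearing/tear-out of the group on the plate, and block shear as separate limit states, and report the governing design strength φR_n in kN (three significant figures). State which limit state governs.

182 kN (block shear governs)

Bolt shear: A_b = π·30²/4 = 706.9 mm²; R_n = 372 × 706.9 × 2 × 1 / 1000 = 525.9 kN → 0.75 × 525.9 = 394 kN.
Bearing: edge l_c = 23.5, r_n = 90.24 kN; interior l_c = 52, r_n = 199.7 kN; R_n = 90.24 + 1·199.7 = 289.9 kN → 217 kN.
Block shear: A_gv = 1000, A_nv = 580, A_nt = 260 mm²; R_n = min(0.6F_uA_nv, 0.6F_yA_gv) + U_bs·F_u·A_nt = 243.2 kN → 182 kN.
Block shear governs: 182 kN.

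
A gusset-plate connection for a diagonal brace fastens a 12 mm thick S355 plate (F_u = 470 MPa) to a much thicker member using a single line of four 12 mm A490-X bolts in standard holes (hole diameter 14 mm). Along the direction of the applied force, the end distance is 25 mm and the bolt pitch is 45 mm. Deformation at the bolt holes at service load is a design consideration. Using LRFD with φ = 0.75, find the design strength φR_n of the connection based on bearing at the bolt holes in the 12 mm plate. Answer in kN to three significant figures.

Per bolt r_n = 1.2 l_c t F_u ≤ 2.4 d t F_u; upper limit = 2.4 × 12 × 12 × 470 / 1000 = 162.4 kN.
Edge bolt: l_c = 25 − 14/2 = 18 mm → 1.2 × 18 × 12 × 470 / 1000 = 121.8 → r_n = 121.8 kN.
Interior bolts: l_c = 45 − 14 = 31 mm → 1.2 × 31 × 12 × 470 / 1000 = 209.8 → r_n = 162.4 kN.
R_n = 1 × 121.8 + 3 × 162.4 = 609.1 kN.
Design strength φR_n = 0.75 × 609.1 = 457 kN.

457 kN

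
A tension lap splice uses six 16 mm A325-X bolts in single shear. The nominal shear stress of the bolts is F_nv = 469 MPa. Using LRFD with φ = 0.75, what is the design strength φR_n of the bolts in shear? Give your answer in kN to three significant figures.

424 kN

A_b = π × 16² / 4 = 201.1 mm².
R_n = F_nv · A_b · n · n_s = 469 × 201.1 × 6 × 1 / 1000 = 565.8 kN.
Design strength φR_n = 0.75 × 565.8 = 424 kN.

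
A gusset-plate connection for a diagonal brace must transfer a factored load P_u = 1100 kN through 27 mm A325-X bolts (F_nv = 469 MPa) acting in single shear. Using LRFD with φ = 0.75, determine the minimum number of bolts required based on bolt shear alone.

6 bolts

A_b = π·27²/4 = 572.6 mm².
Per-bolt design strength φR_n = 0.75 × 469 × 572.6 × 1 / 1000 = 201.4 kN.
n ≥ 1100 / 201.4 = 5.462 → use 6 bolts.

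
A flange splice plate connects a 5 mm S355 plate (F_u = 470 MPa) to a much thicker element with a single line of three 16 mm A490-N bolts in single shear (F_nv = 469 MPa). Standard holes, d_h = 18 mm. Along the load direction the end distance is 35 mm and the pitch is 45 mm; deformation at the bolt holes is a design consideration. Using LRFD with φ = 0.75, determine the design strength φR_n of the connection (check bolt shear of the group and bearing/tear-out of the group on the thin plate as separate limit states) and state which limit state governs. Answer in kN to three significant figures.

Bolt shear: A_b = π·16²/4 = 201.1 mm²; R_n = 469 × 201.1 × 3 × 1 / 1000 = 282.9 kN → 0.75 × 282.9 = 212 kN.
Bearing (1.2 l_c t F_u ≤ 2.4 d t F_u): upper limit = 2.4·16·5·470 / 1000 = 90.24 kN.
  Edge l_c = 35 − 18/2 = 26 → r_n = 73.32 kN; interior l_c = 45 − 18 = 27 → r_n = 76.14 kN.
  R_n,bearing = 1·73.32 + 2·76.14 = 225.6 kN → 0.75 × 225.6 = 169 kN.
Bearing governs: 169 kN.

169 kN (bearing governs)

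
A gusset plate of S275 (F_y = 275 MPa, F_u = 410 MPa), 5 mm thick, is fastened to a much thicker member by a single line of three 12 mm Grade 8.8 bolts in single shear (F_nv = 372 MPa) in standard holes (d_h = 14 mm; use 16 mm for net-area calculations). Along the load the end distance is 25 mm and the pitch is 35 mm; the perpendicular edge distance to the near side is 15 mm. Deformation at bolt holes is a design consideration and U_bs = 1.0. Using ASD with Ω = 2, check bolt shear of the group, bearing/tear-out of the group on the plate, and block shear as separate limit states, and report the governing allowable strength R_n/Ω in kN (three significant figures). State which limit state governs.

Bolt shear: A_b = π·12²/4 = 113.1 mm²; R_n = 372 × 113.1 × 3 × 1 / 1000 = 126.2 kN → 126.2 / 2 = 63.1 kN.
Bearing: edge l_c = 18, r_n = 44.28 kN; interior l_c = 21, r_n = 51.66 kN; R_n = 44.28 + 2·51.66 = 147.6 kN → 73.8 kN.
Block shear: A_gv = 475, A_nv = 275, A_nt = 35 mm²; R_n = min(0.6F_uA_nv, 0.6F_yA_gv) + U_bs·F_u·A_nt = 82 kN → 41 kN.
Block shear governs: 41 kN.

41 kN (block shear governs)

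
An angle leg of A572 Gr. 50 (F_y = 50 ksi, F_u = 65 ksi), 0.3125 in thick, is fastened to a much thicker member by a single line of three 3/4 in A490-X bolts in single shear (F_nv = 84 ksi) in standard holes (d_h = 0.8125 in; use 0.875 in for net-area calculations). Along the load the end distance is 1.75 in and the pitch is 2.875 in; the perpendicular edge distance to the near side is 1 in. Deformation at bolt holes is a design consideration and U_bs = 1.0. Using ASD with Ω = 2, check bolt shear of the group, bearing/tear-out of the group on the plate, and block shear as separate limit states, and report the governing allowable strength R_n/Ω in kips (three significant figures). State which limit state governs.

38.1 kips (block shear governs)

Bolt shear: A_b = π·0.75²/4 = 0.4418 in²; R_n = 84 × 0.4418 × 3 × 1 = 111.3 kips → 111.3 / 2 = 55.7 kips.
Bearing: edge l_c = 1.344, r_n = 32.75 kips; interior l_c = 2.062, r_n = 36.56 kips; R_n = 32.75 + 2·36.56 = 105.9 kips → 52.9 kips.
Block shear: A_gv = 2.344, A_nv = 1.66, A_nt = 0.1758 in²; R_n = min(0.6F_uA_nv, 0.6F_yA_gv) + U_bs·F_u·A_nt = 76.17 kips → 38.1 kips.
Block shear governs: 38.1 kips.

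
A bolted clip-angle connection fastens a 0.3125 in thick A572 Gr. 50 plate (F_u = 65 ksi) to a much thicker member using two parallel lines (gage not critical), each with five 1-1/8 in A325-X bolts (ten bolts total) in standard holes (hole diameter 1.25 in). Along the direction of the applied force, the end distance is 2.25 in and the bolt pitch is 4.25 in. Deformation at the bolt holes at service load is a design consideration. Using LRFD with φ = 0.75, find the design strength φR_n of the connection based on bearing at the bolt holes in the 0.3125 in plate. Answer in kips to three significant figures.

388 kips

Per bolt r_n = 1.2 l_c t F_u ≤ 2.4 d t F_u; upper limit = 2.4 × 1.125 × 0.3125 × 65 = 54.84 kips.
Edge bolt: l_c = 2.25 − 1.25/2 = 1.625 in → 1.2 × 1.625 × 0.3125 × 65 = 39.61 → r_n = 39.61 kips.
Interior bolts: l_c = 4.25 − 1.25 = 3 in → 1.2 × 3 × 0.3125 × 65 = 73.12 → r_n = 54.84 kips.
R_n = 2 × 39.61 + 8 × 54.84 = 518 kips.
Design strength φR_n = 0.75 × 518 = 388 kips.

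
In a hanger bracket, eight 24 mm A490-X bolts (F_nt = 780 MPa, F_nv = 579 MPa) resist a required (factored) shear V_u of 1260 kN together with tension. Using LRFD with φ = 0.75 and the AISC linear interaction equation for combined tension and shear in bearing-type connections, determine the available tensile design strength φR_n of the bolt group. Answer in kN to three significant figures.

A_b = π·24²/4 = 452.4 mm²; f_rv = 1260 × 1000 / (8 × 452.4) = 348.2 MPa.
F'_nt = 1.3 F_nt − (F_nt / φF_nv) f_rv = 1.3·780 − (780/(0.75·579))·348.2 = 388.7 MPa, capped at F_nt → F'_nt = 388.7 MPa.
R_n = F'_nt · A_b · n = 388.7 × 452.4 × 8 / 1000 = 1407 kN.
Design strength φR_n = 0.75 × 1407 = 1050 kN.

1050 kN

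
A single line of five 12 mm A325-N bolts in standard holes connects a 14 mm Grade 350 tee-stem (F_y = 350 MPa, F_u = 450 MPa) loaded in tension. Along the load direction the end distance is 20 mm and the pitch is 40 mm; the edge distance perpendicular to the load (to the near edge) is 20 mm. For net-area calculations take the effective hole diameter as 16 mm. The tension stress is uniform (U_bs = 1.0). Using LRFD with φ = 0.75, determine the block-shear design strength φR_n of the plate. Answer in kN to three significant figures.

Shear plane L_v = 20 + 4·40 = 180 mm; A_gv = 180 × 14 = 2520 mm².
A_nv = (180 − 4.5·16) × 14 = 1512 mm².
A_nt = (20 − 0.5·16) × 14 = 168 mm².
0.6 F_u A_nv = 408.2 kN; 0.6 F_y A_gv = 529.2 kN → shear rupture governs the shear term.
R_n = 408.2 + 1.0 × 450 × 168 / 1000 = 483.8 kN.
Design strength φR_n = 0.75 × 483.8 = 363 kN.

363 kN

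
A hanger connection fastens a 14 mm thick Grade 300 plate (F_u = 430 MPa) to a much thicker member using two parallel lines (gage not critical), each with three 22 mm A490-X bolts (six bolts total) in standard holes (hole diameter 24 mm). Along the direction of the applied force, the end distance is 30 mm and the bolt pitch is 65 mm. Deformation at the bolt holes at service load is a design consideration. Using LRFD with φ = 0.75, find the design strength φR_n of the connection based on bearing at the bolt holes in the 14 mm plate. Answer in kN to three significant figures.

1080 kN

Per bolt r_n = 1.2 l_c t F_u ≤ 2.4 d t F_u; upper limit = 2.4 × 22 × 14 × 430 / 1000 = 317.9 kN.
Edge bolt: l_c = 30 − 24/2 = 18 mm → 1.2 × 18 × 14 × 430 / 1000 = 130 → r_n = 130 kN.
Interior bolts: l_c = 65 − 24 = 41 mm → 1.2 × 41 × 14 × 430 / 1000 = 296.2 → r_n = 296.2 kN.
R_n = 2 × 130 + 4 × 296.2 = 1445 kN.
Design strength φR_n = 0.75 × 1445 = 1080 kN.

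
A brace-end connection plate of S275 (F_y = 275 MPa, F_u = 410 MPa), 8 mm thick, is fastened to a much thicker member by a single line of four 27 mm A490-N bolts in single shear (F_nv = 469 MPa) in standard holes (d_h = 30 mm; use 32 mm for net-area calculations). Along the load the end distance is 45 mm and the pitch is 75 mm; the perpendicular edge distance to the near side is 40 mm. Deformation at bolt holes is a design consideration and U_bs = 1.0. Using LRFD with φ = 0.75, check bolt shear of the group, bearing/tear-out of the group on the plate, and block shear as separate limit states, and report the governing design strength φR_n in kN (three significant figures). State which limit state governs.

292 kN (block shear governs)

Bolt shear: A_b = π·27²/4 = 572.6 mm²; R_n = 469 × 572.6 × 4 × 1 / 1000 = 1074 kN → 0.75 × 1074 = 806 kN.
Bearing: edge l_c = 30, r_n = 118.1 kN; interior l_c = 45, r_n = 177.1 kN; R_n = 118.1 + 3·177.1 = 649.4 kN → 487 kN.
Block shear: A_gv = 2160, A_nv = 1264, A_nt = 192 mm²; R_n = min(0.6F_uA_nv, 0.6F_yA_gv) + U_bs·F_u·A_nt = 389.7 kN → 292 kN.
Block shear governs: 292 kN.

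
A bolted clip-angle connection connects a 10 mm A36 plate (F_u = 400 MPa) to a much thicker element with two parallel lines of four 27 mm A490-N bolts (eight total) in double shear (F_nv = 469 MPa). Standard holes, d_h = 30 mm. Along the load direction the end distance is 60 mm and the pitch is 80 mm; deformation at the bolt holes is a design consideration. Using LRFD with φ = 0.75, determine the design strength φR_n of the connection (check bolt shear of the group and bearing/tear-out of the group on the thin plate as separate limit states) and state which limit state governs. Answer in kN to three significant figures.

Bolt shear: A_b = π·27²/4 = 572.6 mm²; R_n = 469 × 572.6 × 8 × 2 / 1000 = 4296 kN → 0.75 × 4296 = 3220 kN.
Bearing (1.2 l_c t F_u ≤ 2.4 d t F_u): upper limit = 2.4·27·10·400 / 1000 = 259.2 kN.
  Edge l_c = 60 − 30/2 = 45 → r_n = 216 kN; interior l_c = 80 − 30 = 50 → r_n = 240 kN.
  R_n,bearing = 2·216 + 6·240 = 1872 kN → 0.75 × 1872 = 1400 kN.
Bearing governs: 1400 kN.

1400 kN (bearing governs)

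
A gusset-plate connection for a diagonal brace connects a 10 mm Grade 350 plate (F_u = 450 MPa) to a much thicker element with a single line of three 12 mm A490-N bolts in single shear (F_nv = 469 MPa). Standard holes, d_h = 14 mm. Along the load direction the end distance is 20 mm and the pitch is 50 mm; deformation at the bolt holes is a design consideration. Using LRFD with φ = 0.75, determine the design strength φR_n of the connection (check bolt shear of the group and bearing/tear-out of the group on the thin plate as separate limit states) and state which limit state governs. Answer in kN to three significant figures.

119 kN (bolt shear governs)

Bolt shear: A_b = π·12²/4 = 113.1 mm²; R_n = 469 × 113.1 × 3 × 1 / 1000 = 159.1 kN → 0.75 × 159.1 = 119 kN.
Bearing (1.2 l_c t F_u ≤ 2.4 d t F_u): upper limit = 2.4·12·10·450 / 1000 = 129.6 kN.
  Edge l_c = 20 − 14/2 = 13 → r_n = 70.2 kN; interior l_c = 50 − 14 = 36 → r_n = 129.6 kN.
  R_n,bearing = 1·70.2 + 2·129.6 = 329.4 kN → 0.75 × 329.4 = 247 kN.
Bolt shear governs: 119 kN.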